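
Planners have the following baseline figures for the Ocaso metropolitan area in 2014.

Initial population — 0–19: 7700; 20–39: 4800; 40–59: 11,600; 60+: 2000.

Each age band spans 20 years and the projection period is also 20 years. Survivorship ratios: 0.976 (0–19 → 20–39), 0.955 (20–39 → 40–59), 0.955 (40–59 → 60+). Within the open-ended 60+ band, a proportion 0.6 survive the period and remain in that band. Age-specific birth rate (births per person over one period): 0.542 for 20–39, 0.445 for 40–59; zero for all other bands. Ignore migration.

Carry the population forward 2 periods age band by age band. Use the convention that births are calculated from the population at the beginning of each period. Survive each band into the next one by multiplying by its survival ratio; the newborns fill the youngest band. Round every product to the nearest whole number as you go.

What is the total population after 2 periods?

— Period 1 —
Births: 4800 × 0.542 = 2602 ; 11600 × 0.445 = 5162 — total 7764
20–39: 7700 × 0.976 = 7515
40–59: 4800 × 0.955 = 4584
60+: 11600 × 0.955 + 2000 × 0.6 = 11078 + 1200 = 12278
End of period: [7764, 7515, 4584, 12278]
— Period 2 —
Births: 7515 × 0.542 = 4073 ; 4584 × 0.445 = 2040 — total 6113
20–39: 7764 × 0.976 = 7578
40–59: 7515 × 0.955 = 7177
60+: 4584 × 0.955 + 12278 × 0.6 = 4378 + 7367 = 11745
End of period: [6113, 7578, 7177, 11745]
Total after period 2: 6113 + 7578 + 7177 + 11745 = 32613

32613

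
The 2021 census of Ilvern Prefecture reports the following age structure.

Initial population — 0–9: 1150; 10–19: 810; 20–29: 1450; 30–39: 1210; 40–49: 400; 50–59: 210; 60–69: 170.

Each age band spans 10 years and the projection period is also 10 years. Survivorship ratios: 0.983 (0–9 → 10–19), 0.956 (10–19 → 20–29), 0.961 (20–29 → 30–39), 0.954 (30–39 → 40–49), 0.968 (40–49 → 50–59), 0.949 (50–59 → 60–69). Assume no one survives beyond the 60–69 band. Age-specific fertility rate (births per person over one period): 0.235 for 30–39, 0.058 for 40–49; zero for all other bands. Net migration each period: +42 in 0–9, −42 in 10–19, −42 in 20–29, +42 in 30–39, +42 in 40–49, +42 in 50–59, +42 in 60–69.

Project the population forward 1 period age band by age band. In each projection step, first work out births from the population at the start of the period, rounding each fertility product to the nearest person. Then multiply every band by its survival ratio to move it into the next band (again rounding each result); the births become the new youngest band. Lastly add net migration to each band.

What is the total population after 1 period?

5470

Let group 1 be 0–9 through group 7 = 60–69.
— Period 1 —
Births: 1210 × 0.235 = 284  |  400 × 0.058 = 23 → total 307
Group 2: 1150 × 0.983 = 1130
Group 3: 810 × 0.956 = 774
Group 4: 1450 × 0.961 = 1393
Group 5: 1210 × 0.954 = 1154
Group 6: 400 × 0.968 = 387
Group 7: 210 × 0.949 = 199
Net migration: Group 1 + 42 → 349; Group 2 − 42 → 1088; Group 3 − 42 → 732; Group 4 + 42 → 1435; Group 5 + 42 → 1196; Group 6 + 42 → 429; Group 7 + 42 → 241
End of period: [349, 1088, 732, 1435, 1196, 429, 241]
Total after period 1: 349 + 1088 + 732 + 1435 + 1196 + 429 + 241 = 5470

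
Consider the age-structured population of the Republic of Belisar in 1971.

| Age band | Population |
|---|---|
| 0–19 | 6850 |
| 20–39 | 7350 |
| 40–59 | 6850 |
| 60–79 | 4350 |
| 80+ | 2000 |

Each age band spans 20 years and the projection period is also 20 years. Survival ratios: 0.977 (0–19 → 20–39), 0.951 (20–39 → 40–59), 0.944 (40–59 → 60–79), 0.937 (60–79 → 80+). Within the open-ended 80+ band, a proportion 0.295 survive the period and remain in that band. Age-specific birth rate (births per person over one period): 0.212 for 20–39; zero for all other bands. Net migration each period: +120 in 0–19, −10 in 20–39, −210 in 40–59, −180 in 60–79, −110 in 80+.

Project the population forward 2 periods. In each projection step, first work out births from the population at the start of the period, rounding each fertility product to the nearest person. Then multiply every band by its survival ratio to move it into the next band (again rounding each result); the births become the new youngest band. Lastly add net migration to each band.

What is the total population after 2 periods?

22655

Numbering the bands 1..5 from youngest to oldest:
Period 1:
Births: 7350 × 0.212 = 1558
Band 2: 6850 × 0.977 = 6692
Band 3: 7350 × 0.951 = 6990
Band 4: 6850 × 0.944 = 6466
Band 5: 4350 × 0.937 + 2000 × 0.295 = 4076 + 590 = 4666
Net migration: Band 1 + 120 → 1678; Band 2 − 10 → 6682; Band 3 − 210 → 6780; Band 4 − 180 → 6286; Band 5 − 110 → 4556
Giving 1678 / 6682 / 6780 / 6286 / 4556.
Period 2:
Births: 6682 × 0.212 = 1417
Band 2: 1678 × 0.977 = 1639
Band 3: 6682 × 0.951 = 6355
Band 4: 6780 × 0.944 = 6400
Band 5: 6286 × 0.937 + 4556 × 0.295 = 5890 + 1344 = 7234
Net migration: Band 1 + 120 → 1537; Band 2 − 10 → 1629; Band 3 − 210 → 6145; Band 4 − 180 → 6220; Band 5 − 110 → 7124
Giving 1537 / 1629 / 6145 / 6220 / 7124.
Total after period 2: 1537 + 1629 + 6145 + 6220 + 7124 = 22655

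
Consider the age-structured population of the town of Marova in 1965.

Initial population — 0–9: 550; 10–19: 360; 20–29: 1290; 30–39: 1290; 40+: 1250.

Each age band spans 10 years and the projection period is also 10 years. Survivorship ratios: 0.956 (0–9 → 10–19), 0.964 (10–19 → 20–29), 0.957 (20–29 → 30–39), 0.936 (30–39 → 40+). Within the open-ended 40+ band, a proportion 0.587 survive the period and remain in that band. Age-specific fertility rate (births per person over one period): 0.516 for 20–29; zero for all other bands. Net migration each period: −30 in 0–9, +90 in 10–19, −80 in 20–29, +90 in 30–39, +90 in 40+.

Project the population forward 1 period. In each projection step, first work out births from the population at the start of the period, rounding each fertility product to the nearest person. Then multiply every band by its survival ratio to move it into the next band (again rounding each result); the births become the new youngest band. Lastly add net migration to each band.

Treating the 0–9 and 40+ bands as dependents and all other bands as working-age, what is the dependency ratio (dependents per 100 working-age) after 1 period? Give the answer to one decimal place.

120.8

Let band 1 be 0–9 through band 5 = 40+.
Period 1:
Births: 1290 * 0.516 = 666
Band 2: 550 * 0.956 = 526
Band 3: 360 * 0.964 = 347
Band 4: 1290 * 0.957 = 1235
Band 5: 1290 * 0.936 + 1250 * 0.587 = 1207 + 734 = 1941
Net migration: Band 1 − 30 → 636; Band 2 + 90 → 616; Band 3 − 80 → 267; Band 4 + 90 → 1325; Band 5 + 90 → 2031
Giving 636 / 616 / 267 / 1325 / 2031.
Dependents (band 0–9 + band 40+) = 636 + 2031 = 2667; working-age = 2208; ratio = 2667/2208 × 100 = 120.8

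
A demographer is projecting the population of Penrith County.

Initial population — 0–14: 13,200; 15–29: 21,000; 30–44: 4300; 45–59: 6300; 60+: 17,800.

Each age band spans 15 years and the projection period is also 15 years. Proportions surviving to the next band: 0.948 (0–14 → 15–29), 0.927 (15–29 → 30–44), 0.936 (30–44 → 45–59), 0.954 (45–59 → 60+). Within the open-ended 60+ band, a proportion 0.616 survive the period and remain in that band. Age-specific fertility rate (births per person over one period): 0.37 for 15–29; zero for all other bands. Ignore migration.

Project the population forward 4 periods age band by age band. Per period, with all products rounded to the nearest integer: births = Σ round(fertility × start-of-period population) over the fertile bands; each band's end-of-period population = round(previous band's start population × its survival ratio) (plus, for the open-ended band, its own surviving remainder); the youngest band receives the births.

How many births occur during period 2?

After projecting period 1:
Births: 21000 × 0.37 = 7770
15–29: 13200 × 0.948 = 12514
30–44: 21000 × 0.927 = 19467
45–59: 4300 × 0.936 = 4025
60+: 6300 × 0.954 + 17800 × 0.616 = 6010 + 10965 = 16975
Giving 7770 / 12514 / 19467 / 4025 / 16975.
After projecting period 2:
Births: 12514 × 0.37 = 4630
15–29: 7770 × 0.948 = 7366
30–44: 12514 × 0.927 = 11600
45–59: 19467 × 0.936 = 18221
60+: 4025 × 0.954 + 16975 × 0.616 = 3840 + 10457 = 14297
Giving 4630 / 7366 / 11600 / 18221 / 14297.

4630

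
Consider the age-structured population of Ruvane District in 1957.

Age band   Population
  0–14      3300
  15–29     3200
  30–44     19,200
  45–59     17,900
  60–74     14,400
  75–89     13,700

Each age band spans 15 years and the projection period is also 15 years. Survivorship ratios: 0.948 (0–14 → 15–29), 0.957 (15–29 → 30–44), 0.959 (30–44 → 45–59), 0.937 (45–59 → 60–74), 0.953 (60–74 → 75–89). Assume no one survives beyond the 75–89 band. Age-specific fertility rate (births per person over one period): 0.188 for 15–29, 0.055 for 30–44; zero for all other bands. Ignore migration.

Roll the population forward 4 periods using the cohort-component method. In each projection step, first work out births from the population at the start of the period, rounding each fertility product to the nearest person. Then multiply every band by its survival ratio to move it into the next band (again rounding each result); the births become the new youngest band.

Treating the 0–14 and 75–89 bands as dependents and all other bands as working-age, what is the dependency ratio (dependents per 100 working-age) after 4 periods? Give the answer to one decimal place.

(Bands numbered youngest = 1 to oldest = 6.)
Period 1.
Births: 3200 × 0.188 = 602, 19200 × 0.055 = 1056 → 1658
Band 2: 3300 × 0.948 = 3128
Band 3: 3200 × 0.957 = 3062
Band 4: 19200 × 0.959 = 18413
Band 5: 17900 × 0.937 = 16772
Band 6: 14400 × 0.953 = 13723
End of period: [1658, 3128, 3062, 18413, 16772, 13723]
Period 2.
Births: 3128 × 0.188 = 588, 3062 × 0.055 = 168 → 756
Band 2: 1658 × 0.948 = 1572
Band 3: 3128 × 0.957 = 2993
Band 4: 3062 × 0.959 = 2936
Band 5: 18413 × 0.937 = 17253
Band 6: 16772 × 0.953 = 15984
End of period: [756, 1572, 2993, 2936, 17253, 15984]
Period 3.
Births: 1572 × 0.188 = 296, 2993 × 0.055 = 165 → 461
Band 2: 756 × 0.948 = 717
Band 3: 1572 × 0.957 = 1504
Band 4: 2993 × 0.959 = 2870
Band 5: 2936 × 0.937 = 2751
Band 6: 17253 × 0.953 = 16442
End of period: [461, 717, 1504, 2870, 2751, 16442]
Period 4.
Births: 717 × 0.188 = 135, 1504 × 0.055 = 83 → 218
Band 2: 461 × 0.948 = 437
Band 3: 717 × 0.957 = 686
Band 4: 1504 × 0.959 = 1442
Band 5: 2870 × 0.937 = 2689
Band 6: 2751 × 0.953 = 2622
End of period: [218, 437, 686, 1442, 2689, 2622]
Dependents (band 0–14 + band 75–89) = 218 + 2622 = 2840; working-age = 5254; ratio = 2840/5254 × 100 = 54.1

54.1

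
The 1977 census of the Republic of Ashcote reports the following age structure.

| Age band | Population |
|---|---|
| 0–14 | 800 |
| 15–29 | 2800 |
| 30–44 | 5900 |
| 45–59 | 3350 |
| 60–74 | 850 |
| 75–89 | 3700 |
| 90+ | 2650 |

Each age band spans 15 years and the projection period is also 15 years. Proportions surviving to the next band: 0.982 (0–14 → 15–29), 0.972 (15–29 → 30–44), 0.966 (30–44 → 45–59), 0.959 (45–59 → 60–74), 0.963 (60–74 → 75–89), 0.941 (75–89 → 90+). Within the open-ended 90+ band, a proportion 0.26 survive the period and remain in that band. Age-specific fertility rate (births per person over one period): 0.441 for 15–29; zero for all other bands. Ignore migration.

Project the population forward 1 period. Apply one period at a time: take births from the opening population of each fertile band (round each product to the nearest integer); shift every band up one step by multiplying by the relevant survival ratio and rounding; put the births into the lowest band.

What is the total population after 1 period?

18645

After projecting period 1:
Births: 2800 × 0.441 = 1235
15–29: 800 × 0.982 = 786
30–44: 2800 × 0.972 = 2722
45–59: 5900 × 0.966 = 5699
60–74: 3350 × 0.959 = 3213
75–89: 850 × 0.963 = 819
90+: 3700 × 0.941 + 2650 × 0.26 = 3482 + 689 = 4171
End of period: [1235, 786, 2722, 5699, 3213, 819, 4171]
Total after period 1: 1235 + 786 + 2722 + 5699 + 3213 + 819 + 4171 = 18645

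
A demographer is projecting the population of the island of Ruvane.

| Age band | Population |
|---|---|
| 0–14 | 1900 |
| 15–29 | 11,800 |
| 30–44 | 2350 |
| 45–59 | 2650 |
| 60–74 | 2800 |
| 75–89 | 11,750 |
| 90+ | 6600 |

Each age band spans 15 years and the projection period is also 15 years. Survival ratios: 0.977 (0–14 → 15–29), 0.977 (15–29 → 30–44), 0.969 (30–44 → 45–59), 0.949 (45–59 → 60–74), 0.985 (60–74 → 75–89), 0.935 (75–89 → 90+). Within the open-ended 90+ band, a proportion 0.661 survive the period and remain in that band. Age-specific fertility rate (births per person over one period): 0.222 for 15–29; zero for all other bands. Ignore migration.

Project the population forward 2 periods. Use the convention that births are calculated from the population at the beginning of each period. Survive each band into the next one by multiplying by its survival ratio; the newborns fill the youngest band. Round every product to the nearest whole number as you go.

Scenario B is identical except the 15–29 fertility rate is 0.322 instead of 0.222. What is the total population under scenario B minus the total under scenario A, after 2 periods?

Let band 1 be 0–14 through band 7 = 90+.
Period 1:
Births: 11800 × 0.222 = 2620
Band 2: 1900 × 0.977 = 1856
Band 3: 11800 × 0.977 = 11529
Band 4: 2350 × 0.969 = 2277
Band 5: 2650 × 0.949 = 2515
Band 6: 2800 × 0.985 = 2758
Band 7: 11750 × 0.935 + 6600 × 0.661 = 10986 + 4363 = 15349
Population now: 0–14=2620, 15–29=1856, 30–44=11529, 45–59=2277, 60–74=2515, 75–89=2758, 90+=15349
Period 2:
Births: 1856 × 0.222 = 412
Band 2: 2620 × 0.977 = 2560
Band 3: 1856 × 0.977 = 1813
Band 4: 11529 × 0.969 = 11172
Band 5: 2277 × 0.949 = 2161
Band 6: 2515 × 0.985 = 2477
Band 7: 2758 × 0.935 + 15349 × 0.661 = 2579 + 10146 = 12725
Population now: 0–14=412, 15–29=2560, 30–44=1813, 45–59=11172, 60–74=2161, 75–89=2477, 90+=12725
Scenario A total after 2 periods: 33320
Scenario B projection —
Period 1:
Births: 11800 × 0.322 = 3800
Band 2: 1900 × 0.977 = 1856
Band 3: 11800 × 0.977 = 11529
Band 4: 2350 × 0.969 = 2277
Band 5: 2650 × 0.949 = 2515
Band 6: 2800 × 0.985 = 2758
Band 7: 11750 × 0.935 + 6600 × 0.661 = 10986 + 4363 = 15349
Population now: 0–14=3800, 15–29=1856, 30–44=11529, 45–59=2277, 60–74=2515, 75–89=2758, 90+=15349
Period 2:
Births: 1856 × 0.322 = 598
Band 2: 3800 × 0.977 = 3713
Band 3: 1856 × 0.977 = 1813
Band 4: 11529 × 0.969 = 11172
Band 5: 2277 × 0.949 = 2161
Band 6: 2515 × 0.985 = 2477
Band 7: 2758 × 0.935 + 15349 × 0.661 = 2579 + 10146 = 12725
Population now: 0–14=598, 15–29=3713, 30–44=1813, 45–59=11172, 60–74=2161, 75–89=2477, 90+=12725
Scenario B total after 2 periods: 34659
Difference B − A = 34659 − 33320 = 1339

1339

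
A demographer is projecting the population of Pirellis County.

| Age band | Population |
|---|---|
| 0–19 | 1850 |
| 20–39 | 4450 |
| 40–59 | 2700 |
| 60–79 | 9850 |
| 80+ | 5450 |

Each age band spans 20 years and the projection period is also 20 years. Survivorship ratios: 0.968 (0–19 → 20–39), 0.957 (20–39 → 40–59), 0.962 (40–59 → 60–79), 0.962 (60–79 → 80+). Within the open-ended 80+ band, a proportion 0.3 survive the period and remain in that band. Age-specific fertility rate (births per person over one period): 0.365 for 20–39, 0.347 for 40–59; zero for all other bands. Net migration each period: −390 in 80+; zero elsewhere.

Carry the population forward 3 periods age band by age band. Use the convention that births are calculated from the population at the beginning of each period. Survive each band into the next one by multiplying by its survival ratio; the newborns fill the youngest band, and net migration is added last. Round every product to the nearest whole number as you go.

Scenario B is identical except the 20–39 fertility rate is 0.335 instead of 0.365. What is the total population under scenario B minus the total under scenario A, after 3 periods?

— Period 1 —
Births: 4450 × 0.365 = 1624, 2700 × 0.347 = 937 → 2561
20–39: 1850 × 0.968 = 1791
40–59: 4450 × 0.957 = 4259
60–79: 2700 × 0.962 = 2597
80+: 9850 × 0.962 + 5450 × 0.3 = 9476 + 1635 = 11111
Net migration: 80+ − 390 → 10721
Population now: 0–19=2561, 20–39=1791, 40–59=4259, 60–79=2597, 80+=10721
— Period 2 —
Births: 1791 × 0.365 = 654, 4259 × 0.347 = 1478 → 2132
20–39: 2561 × 0.968 = 2479
40–59: 1791 × 0.957 = 1714
60–79: 4259 × 0.962 = 4097
80+: 2597 × 0.962 + 10721 × 0.3 = 2498 + 3216 = 5714
Net migration: 80+ − 390 → 5324
Population now: 0–19=2132, 20–39=2479, 40–59=1714, 60–79=4097, 80+=5324
— Period 3 —
Births: 2479 × 0.365 = 905, 1714 × 0.347 = 595 → 1500
20–39: 2132 × 0.968 = 2064
40–59: 2479 × 0.957 = 2372
60–79: 1714 × 0.962 = 1649
80+: 4097 × 0.962 + 5324 × 0.3 = 3941 + 1597 = 5538
Net migration: 80+ − 390 → 5148
Population now: 0–19=1500, 20–39=2064, 40–59=2372, 60–79=1649, 80+=5148
Scenario A total after 3 periods: 12733
Scenario B projection —
— Period 1 —
Births: 4450 × 0.335 = 1491, 2700 × 0.347 = 937 → 2428
20–39: 1850 × 0.968 = 1791
40–59: 4450 × 0.957 = 4259
60–79: 2700 × 0.962 = 2597
80+: 9850 × 0.962 + 5450 × 0.3 = 9476 + 1635 = 11111
Net migration: 80+ − 390 → 10721
Population now: 0–19=2428, 20–39=1791, 40–59=4259, 60–79=2597, 80+=10721
— Period 2 —
Births: 1791 × 0.335 = 600, 4259 × 0.347 = 1478 → 2078
20–39: 2428 × 0.968 = 2350
40–59: 1791 × 0.957 = 1714
60–79: 4259 × 0.962 = 4097
80+: 2597 × 0.962 + 10721 × 0.3 = 2498 + 3216 = 5714
Net migration: 80+ − 390 → 5324
Population now: 0–19=2078, 20–39=2350, 40–59=1714, 60–79=4097, 80+=5324
— Period 3 —
Births: 2350 × 0.335 = 787, 1714 × 0.347 = 595 → 1382
20–39: 2078 × 0.968 = 2012
40–59: 2350 × 0.957 = 2249
60–79: 1714 × 0.962 = 1649
80+: 4097 × 0.962 + 5324 × 0.3 = 3941 + 1597 = 5538
Net migration: 80+ − 390 → 5148
Population now: 0–19=1382, 20–39=2012, 40–59=2249, 60–79=1649, 80+=5148
Scenario B total after 3 periods: 12440
Difference B − A = 12440 − 12733 = -293

-293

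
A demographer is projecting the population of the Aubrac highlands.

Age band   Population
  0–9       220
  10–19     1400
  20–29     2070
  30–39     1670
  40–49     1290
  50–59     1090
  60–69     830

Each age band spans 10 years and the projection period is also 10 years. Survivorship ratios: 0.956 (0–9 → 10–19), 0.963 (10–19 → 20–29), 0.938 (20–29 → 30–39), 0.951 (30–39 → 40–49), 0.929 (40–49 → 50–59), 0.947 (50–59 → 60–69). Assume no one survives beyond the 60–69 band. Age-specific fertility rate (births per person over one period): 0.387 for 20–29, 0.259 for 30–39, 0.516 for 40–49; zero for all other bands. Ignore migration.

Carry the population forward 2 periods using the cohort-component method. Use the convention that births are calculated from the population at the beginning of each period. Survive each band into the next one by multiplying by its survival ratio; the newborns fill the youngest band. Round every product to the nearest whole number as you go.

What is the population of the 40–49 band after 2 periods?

1847

(Groups numbered youngest = 1 to oldest = 7.)
After projecting period 1:
Births: 2070 × 0.387 = 801, 1670 × 0.259 = 433, 1290 × 0.516 = 666 → 1900
Group 2: 220 × 0.956 = 210
Group 3: 1400 × 0.963 = 1348
Group 4: 2070 × 0.938 = 1942
Group 5: 1670 × 0.951 = 1588
Group 6: 1290 × 0.929 = 1198
Group 7: 1090 × 0.947 = 1032
End of period: [1900, 210, 1348, 1942, 1588, 1198, 1032]
After projecting period 2:
Births: 1348 × 0.387 = 522, 1942 × 0.259 = 503, 1588 × 0.516 = 819 → 1844
Group 2: 1900 × 0.956 = 1816
Group 3: 210 × 0.963 = 202
Group 4: 1348 × 0.938 = 1264
Group 5: 1942 × 0.951 = 1847
Group 6: 1588 × 0.929 = 1475
Group 7: 1198 × 0.947 = 1135
End of period: [1844, 1816, 202, 1264, 1847, 1475, 1135]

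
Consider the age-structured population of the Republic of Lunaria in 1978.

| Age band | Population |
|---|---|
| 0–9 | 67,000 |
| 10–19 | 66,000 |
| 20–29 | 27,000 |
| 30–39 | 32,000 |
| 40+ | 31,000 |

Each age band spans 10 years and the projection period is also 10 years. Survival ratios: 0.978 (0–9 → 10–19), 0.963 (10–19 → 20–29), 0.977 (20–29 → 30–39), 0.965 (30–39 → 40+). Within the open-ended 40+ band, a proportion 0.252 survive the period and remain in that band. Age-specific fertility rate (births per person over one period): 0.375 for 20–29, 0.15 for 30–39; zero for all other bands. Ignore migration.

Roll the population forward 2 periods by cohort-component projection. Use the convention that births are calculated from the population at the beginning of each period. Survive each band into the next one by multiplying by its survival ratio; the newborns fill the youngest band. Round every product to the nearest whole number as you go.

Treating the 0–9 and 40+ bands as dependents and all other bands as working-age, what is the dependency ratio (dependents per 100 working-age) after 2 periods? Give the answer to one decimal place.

45.1

Call the bands 1 to 5, youngest first.
— Period 1 —
Births: 27000 × 0.375 = 10125, 32000 × 0.15 = 4800 → 14925
Band 2: 67000 × 0.978 = 65526
Band 3: 66000 × 0.963 = 63558
Band 4: 27000 × 0.977 = 26379
Band 5: 32000 × 0.965 + 31000 × 0.252 = 30880 + 7812 = 38692
Giving 14925 / 65526 / 63558 / 26379 / 38692.
— Period 2 —
Births: 63558 × 0.375 = 23834, 26379 × 0.15 = 3957 → 27791
Band 2: 14925 × 0.978 = 14597
Band 3: 65526 × 0.963 = 63102
Band 4: 63558 × 0.977 = 62096
Band 5: 26379 × 0.965 + 38692 × 0.252 = 25456 + 9750 = 35206
Giving 27791 / 14597 / 63102 / 62096 / 35206.
Dependents (band 0–9 + band 40+) = 27791 + 35206 = 62997; working-age = 139795; ratio = 62997/139795 × 100 = 45.1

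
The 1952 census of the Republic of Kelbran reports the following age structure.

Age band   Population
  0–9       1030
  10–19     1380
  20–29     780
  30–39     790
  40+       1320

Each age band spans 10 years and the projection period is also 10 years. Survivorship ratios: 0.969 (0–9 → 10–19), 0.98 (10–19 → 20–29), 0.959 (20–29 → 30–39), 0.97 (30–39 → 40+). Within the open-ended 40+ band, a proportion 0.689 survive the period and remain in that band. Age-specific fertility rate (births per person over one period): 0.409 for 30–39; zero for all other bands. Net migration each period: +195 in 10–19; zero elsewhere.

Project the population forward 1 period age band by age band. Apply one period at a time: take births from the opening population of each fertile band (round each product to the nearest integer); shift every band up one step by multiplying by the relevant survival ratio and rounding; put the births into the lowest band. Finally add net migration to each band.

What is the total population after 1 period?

5291

Call the bands 1 to 5, youngest first.
Period 1.
Births: 790 × 0.409 = 323
Band 2: 1030 × 0.969 = 998
Band 3: 1380 × 0.98 = 1352
Band 4: 780 × 0.959 = 748
Band 5: 790 × 0.97 + 1320 × 0.689 = 766 + 909 = 1675
Net migration: Band 2 + 195 → 1193
→ [323, 1193, 1352, 748, 1675]
Total after period 1: 323 + 1193 + 1352 + 748 + 1675 = 5291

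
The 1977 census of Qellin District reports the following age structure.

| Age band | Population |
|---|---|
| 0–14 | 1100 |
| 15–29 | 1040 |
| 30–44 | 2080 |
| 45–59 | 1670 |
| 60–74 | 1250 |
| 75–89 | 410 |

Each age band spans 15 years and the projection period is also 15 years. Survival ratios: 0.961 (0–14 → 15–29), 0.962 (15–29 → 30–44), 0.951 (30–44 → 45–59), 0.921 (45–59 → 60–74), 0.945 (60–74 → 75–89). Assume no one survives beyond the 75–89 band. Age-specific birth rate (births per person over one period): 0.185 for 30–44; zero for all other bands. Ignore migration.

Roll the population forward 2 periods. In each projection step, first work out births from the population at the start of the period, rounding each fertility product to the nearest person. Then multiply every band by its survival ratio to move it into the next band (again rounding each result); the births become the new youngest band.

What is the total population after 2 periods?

After projecting period 1:
Births: 2080 × 0.185 = 385
15–29: 1100 × 0.961 = 1057
30–44: 1040 × 0.962 = 1000
45–59: 2080 × 0.951 = 1978
60–74: 1670 × 0.921 = 1538
75–89: 1250 × 0.945 = 1181
Population now: 0–14=385, 15–29=1057, 30–44=1000, 45–59=1978, 60–74=1538, 75–89=1181
After projecting period 2:
Births: 1000 × 0.185 = 185
15–29: 385 × 0.961 = 370
30–44: 1057 × 0.962 = 1017
45–59: 1000 × 0.951 = 951
60–74: 1978 × 0.921 = 1822
75–89: 1538 × 0.945 = 1453
Population now: 0–14=185, 15–29=370, 30–44=1017, 45–59=951, 60–74=1822, 75–89=1453
Total after period 2: 185 + 370 + 1017 + 951 + 1822 + 1453 = 5798

5798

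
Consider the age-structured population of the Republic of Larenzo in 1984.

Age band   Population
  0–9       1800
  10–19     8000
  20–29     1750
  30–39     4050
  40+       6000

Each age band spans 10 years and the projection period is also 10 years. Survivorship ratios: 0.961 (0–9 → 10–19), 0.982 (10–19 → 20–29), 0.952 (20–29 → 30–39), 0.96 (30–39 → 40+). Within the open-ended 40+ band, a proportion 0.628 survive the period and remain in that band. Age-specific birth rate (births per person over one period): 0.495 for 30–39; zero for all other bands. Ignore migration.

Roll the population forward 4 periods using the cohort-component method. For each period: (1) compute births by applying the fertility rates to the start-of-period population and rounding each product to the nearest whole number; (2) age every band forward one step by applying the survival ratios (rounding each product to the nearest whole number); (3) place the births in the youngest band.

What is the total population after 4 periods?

15526

Let group 1 be 0–9 through group 5 = 40+.
Period 1.
Births: 4050 × 0.495 = 2005
Group 2: 1800 × 0.961 = 1730
Group 3: 8000 × 0.982 = 7856
Group 4: 1750 × 0.952 = 1666
Group 5: 4050 × 0.96 + 6000 × 0.628 = 3888 + 3768 = 7656
Giving 2005 / 1730 / 7856 / 1666 / 7656.
Period 2.
Births: 1666 × 0.495 = 825
Group 2: 2005 × 0.961 = 1927
Group 3: 1730 × 0.982 = 1699
Group 4: 7856 × 0.952 = 7479
Group 5: 1666 × 0.96 + 7656 × 0.628 = 1599 + 4808 = 6407
Giving 825 / 1927 / 1699 / 7479 / 6407.
Period 3.
Births: 7479 × 0.495 = 3702
Group 2: 825 × 0.961 = 793
Group 3: 1927 × 0.982 = 1892
Group 4: 1699 × 0.952 = 1617
Group 5: 7479 × 0.96 + 6407 × 0.628 = 7180 + 4024 = 11204
Giving 3702 / 793 / 1892 / 1617 / 11204.
Period 4.
Births: 1617 × 0.495 = 800
Group 2: 3702 × 0.961 = 3558
Group 3: 793 × 0.982 = 779
Group 4: 1892 × 0.952 = 1801
Group 5: 1617 × 0.96 + 11204 × 0.628 = 1552 + 7036 = 8588
Giving 800 / 3558 / 779 / 1801 / 8588.
Total after period 4: 800 + 3558 + 779 + 1801 + 8588 = 15526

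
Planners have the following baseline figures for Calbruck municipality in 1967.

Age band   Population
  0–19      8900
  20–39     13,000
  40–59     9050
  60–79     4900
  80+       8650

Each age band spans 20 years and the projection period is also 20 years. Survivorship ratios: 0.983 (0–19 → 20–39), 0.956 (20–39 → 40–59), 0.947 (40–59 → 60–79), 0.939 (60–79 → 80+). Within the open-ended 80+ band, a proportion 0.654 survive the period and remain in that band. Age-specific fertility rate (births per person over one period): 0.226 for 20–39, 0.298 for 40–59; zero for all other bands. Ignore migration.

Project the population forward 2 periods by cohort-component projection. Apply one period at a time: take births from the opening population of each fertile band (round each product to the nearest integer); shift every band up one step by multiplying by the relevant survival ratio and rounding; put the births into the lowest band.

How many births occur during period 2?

5681

Let band 1 be 0–19 through band 5 = 80+.
Period 1:
Births: 13000 × 0.226 = 2938 ; 9050 × 0.298 = 2697 ⇒ total 5635
Band 2: 8900 × 0.983 = 8749
Band 3: 13000 × 0.956 = 12428
Band 4: 9050 × 0.947 = 8570
Band 5: 4900 × 0.939 + 8650 × 0.654 = 4601 + 5657 = 10258
End of period: [5635, 8749, 12428, 8570, 10258]
Period 2:
Births: 8749 × 0.226 = 1977 ; 12428 × 0.298 = 3704 ⇒ total 5681
Band 2: 5635 × 0.983 = 5539
Band 3: 8749 × 0.956 = 8364
Band 4: 12428 × 0.947 = 11769
Band 5: 8570 × 0.939 + 10258 × 0.654 = 8047 + 6709 = 14756
End of period: [5681, 5539, 8364, 11769, 14756]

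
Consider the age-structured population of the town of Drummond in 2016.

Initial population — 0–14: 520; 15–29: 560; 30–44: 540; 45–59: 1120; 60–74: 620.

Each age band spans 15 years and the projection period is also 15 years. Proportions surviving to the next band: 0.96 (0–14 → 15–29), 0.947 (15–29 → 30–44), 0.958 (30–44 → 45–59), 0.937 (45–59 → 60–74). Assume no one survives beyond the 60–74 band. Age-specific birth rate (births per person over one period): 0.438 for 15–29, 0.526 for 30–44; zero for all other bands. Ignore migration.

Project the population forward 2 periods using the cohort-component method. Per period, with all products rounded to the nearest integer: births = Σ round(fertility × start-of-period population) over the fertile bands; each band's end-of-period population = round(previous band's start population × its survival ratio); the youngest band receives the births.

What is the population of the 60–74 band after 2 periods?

Period 1:
Births: 560 * 0.438 = 245, 540 * 0.526 = 284 → total 529
15–29: 520 * 0.96 = 499
30–44: 560 * 0.947 = 530
45–59: 540 * 0.958 = 517
60–74: 1120 * 0.937 = 1049
Population now: 0–14=529, 15–29=499, 30–44=530, 45–59=517, 60–74=1049
Period 2:
Births: 499 * 0.438 = 219, 530 * 0.526 = 279 → total 498
15–29: 529 * 0.96 = 508
30–44: 499 * 0.947 = 473
45–59: 530 * 0.958 = 508
60–74: 517 * 0.937 = 484
Population now: 0–14=498, 15–29=508, 30–44=473, 45–59=508, 60–74=484

484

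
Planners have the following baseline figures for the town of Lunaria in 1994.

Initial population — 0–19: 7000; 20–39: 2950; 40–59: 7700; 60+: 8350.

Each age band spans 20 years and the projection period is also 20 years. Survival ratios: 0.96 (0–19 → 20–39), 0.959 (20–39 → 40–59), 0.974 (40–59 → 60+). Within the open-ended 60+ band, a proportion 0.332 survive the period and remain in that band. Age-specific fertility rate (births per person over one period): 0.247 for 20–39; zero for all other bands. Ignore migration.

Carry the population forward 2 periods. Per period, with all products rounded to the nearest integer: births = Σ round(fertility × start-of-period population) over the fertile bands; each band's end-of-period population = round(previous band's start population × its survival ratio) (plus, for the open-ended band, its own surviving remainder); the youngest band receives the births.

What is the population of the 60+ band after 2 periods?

— Period 1 —
Births: 2950 × 0.247 = 729
20–39: 7000 × 0.96 = 6720
40–59: 2950 × 0.959 = 2829
60+: 7700 × 0.974 + 8350 × 0.332 = 7500 + 2772 = 10272
Population now: 0–19=729, 20–39=6720, 40–59=2829, 60+=10272
— Period 2 —
Births: 6720 × 0.247 = 1660
20–39: 729 × 0.96 = 700
40–59: 6720 × 0.959 = 6444
60+: 2829 × 0.974 + 10272 × 0.332 = 2755 + 3410 = 6165
Population now: 0–19=1660, 20–39=700, 40–59=6444, 60+=6165

6165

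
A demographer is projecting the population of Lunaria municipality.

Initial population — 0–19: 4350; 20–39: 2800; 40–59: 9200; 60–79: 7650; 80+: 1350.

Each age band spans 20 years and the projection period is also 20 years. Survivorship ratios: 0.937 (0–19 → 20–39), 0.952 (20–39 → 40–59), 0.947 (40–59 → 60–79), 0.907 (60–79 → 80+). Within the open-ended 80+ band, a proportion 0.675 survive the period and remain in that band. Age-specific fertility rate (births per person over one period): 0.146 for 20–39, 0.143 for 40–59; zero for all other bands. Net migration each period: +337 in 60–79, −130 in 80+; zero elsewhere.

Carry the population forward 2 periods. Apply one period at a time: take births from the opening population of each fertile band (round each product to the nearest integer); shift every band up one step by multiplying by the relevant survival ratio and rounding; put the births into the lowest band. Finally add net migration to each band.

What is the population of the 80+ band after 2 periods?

13288

Numbering the bands 1..5 from youngest to oldest:
[period 1]
Births: 2800 * 0.146 = 409 ; 9200 * 0.143 = 1316 → 1725
Band 2: 4350 * 0.937 = 4076
Band 3: 2800 * 0.952 = 2666
Band 4: 9200 * 0.947 = 8712
Band 5: 7650 * 0.907 + 1350 * 0.675 = 6939 + 911 = 7850
Net migration: Band 4 + 337 → 9049; Band 5 − 130 → 7720
Giving 1725 / 4076 / 2666 / 9049 / 7720.
[period 2]
Births: 4076 * 0.146 = 595 ; 2666 * 0.143 = 381 → 976
Band 2: 1725 * 0.937 = 1616
Band 3: 4076 * 0.952 = 3880
Band 4: 2666 * 0.947 = 2525
Band 5: 9049 * 0.907 + 7720 * 0.675 = 8207 + 5211 = 13418
Net migration: Band 4 + 337 → 2862; Band 5 − 130 → 13288
Giving 976 / 1616 / 3880 / 2862 / 13288.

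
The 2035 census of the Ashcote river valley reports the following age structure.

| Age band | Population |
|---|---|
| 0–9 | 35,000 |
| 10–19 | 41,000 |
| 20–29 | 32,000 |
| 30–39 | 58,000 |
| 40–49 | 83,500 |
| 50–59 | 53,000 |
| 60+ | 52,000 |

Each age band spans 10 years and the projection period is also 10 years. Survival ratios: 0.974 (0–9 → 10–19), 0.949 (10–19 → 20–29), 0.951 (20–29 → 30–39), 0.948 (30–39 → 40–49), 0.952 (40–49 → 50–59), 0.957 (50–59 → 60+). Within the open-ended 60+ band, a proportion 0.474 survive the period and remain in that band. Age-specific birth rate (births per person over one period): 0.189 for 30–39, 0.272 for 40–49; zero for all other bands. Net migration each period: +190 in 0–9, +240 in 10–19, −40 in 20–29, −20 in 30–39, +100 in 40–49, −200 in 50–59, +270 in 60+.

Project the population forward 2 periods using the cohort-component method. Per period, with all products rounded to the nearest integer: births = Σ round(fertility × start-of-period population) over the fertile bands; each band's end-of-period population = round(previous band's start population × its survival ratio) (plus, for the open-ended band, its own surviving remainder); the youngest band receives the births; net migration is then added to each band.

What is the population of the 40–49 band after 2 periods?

(Groups numbered youngest = 1 to oldest = 7.)
[period 1]
Births: 58000 * 0.189 = 10962  |  83500 * 0.272 = 22712 — total 33674
Group 2: 35000 * 0.974 = 34090
Group 3: 41000 * 0.949 = 38909
Group 4: 32000 * 0.951 = 30432
Group 5: 58000 * 0.948 = 54984
Group 6: 83500 * 0.952 = 79492
Group 7: 53000 * 0.957 + 52000 * 0.474 = 50721 + 24648 = 75369
Net migration: Group 1 + 190 → 33864; Group 2 + 240 → 34330; Group 3 − 40 → 38869; Group 4 − 20 → 30412; Group 5 + 100 → 55084; Group 6 − 200 → 79292; Group 7 + 270 → 75639
Population now: 0–9=33864, 10–19=34330, 20–29=38869, 30–39=30412, 40–49=55084, 50–59=79292, 60+=75639
[period 2]
Births: 30412 * 0.189 = 5748  |  55084 * 0.272 = 14983 — total 20731
Group 2: 33864 * 0.974 = 32984
Group 3: 34330 * 0.949 = 32579
Group 4: 38869 * 0.951 = 36964
Group 5: 30412 * 0.948 = 28831
Group 6: 55084 * 0.952 = 52440
Group 7: 79292 * 0.957 + 75639 * 0.474 = 75882 + 35853 = 111735
Net migration: Group 1 + 190 → 20921; Group 2 + 240 → 33224; Group 3 − 40 → 32539; Group 4 − 20 → 36944; Group 5 + 100 → 28931; Group 6 − 200 → 52240; Group 7 + 270 → 112005
Population now: 0–9=20921, 10–19=33224, 20–29=32539, 30–39=36944, 40–49=28931, 50–59=52240, 60+=112005

28931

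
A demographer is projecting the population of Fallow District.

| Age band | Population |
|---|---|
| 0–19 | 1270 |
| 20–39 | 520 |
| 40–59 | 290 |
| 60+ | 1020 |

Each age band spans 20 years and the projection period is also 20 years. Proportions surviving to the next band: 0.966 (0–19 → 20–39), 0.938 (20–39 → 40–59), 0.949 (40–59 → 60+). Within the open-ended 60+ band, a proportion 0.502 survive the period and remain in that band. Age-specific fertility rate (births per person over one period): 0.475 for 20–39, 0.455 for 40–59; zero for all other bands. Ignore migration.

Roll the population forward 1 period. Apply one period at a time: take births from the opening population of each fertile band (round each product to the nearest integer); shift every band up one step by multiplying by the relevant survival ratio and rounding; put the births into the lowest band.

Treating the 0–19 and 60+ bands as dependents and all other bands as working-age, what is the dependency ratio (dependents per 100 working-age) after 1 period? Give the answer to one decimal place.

68.0

Let group 1 be 0–19 through group 4 = 60+.
[period 1]
Births: 520 * 0.475 = 247, 290 * 0.455 = 132 ⇒ total 379
Group 2: 1270 * 0.966 = 1227
Group 3: 520 * 0.938 = 488
Group 4: 290 * 0.949 + 1020 * 0.502 = 275 + 512 = 787
→ [379, 1227, 488, 787]
Dependents (band 0–19 + band 60+) = 379 + 787 = 1166; working-age = 1715; ratio = 1166/1715 × 100 = 68.0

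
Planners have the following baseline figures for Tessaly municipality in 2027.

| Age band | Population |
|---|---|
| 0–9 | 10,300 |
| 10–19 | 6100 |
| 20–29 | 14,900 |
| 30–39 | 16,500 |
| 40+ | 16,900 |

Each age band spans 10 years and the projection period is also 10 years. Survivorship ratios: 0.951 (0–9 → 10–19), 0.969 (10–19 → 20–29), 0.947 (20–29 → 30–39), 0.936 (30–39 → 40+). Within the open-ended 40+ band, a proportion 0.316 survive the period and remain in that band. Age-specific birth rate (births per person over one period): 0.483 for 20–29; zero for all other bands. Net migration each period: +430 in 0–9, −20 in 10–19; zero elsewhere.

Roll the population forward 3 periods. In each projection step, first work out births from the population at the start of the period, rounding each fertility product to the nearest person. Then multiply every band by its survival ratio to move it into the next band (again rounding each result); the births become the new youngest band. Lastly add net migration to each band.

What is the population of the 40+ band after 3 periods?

11489

[period 1]
Births: 14900 × 0.483 = 7197
10–19: 10300 × 0.951 = 9795
20–29: 6100 × 0.969 = 5911
30–39: 14900 × 0.947 = 14110
40+: 16500 × 0.936 + 16900 × 0.316 = 15444 + 5340 = 20784
Net migration: 0–9 + 430 → 7627; 10–19 − 20 → 9775
Giving 7627 / 9775 / 5911 / 14110 / 20784.
[period 2]
Births: 5911 × 0.483 = 2855
10–19: 7627 × 0.951 = 7253
20–29: 9775 × 0.969 = 9472
30–39: 5911 × 0.947 = 5598
40+: 14110 × 0.936 + 20784 × 0.316 = 13207 + 6568 = 19775
Net migration: 0–9 + 430 → 3285; 10–19 − 20 → 7233
Giving 3285 / 7233 / 9472 / 5598 / 19775.
[period 3]
Births: 9472 × 0.483 = 4575
10–19: 3285 × 0.951 = 3124
20–29: 7233 × 0.969 = 7009
30–39: 9472 × 0.947 = 8970
40+: 5598 × 0.936 + 19775 × 0.316 = 5240 + 6249 = 11489
Net migration: 0–9 + 430 → 5005; 10–19 − 20 → 3104
Giving 5005 / 3104 / 7009 / 8970 / 11489.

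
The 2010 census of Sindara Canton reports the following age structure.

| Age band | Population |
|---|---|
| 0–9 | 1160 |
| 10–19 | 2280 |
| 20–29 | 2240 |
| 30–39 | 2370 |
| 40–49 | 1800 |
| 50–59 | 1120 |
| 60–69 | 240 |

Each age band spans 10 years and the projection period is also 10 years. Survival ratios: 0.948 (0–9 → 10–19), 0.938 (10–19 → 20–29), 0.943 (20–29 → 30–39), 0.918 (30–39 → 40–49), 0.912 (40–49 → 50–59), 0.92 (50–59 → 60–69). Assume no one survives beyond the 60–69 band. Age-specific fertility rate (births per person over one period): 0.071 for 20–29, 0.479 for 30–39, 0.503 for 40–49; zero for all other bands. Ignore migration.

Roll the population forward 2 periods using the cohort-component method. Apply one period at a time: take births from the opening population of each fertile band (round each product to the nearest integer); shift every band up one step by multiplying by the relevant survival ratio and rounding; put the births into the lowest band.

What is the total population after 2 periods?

Let band 1 be 0–9 through band 7 = 60–69.
Period 1.
Births: 2240 × 0.071 = 159  |  2370 × 0.479 = 1135  |  1800 × 0.503 = 905 — total 2199
Band 2: 1160 × 0.948 = 1100
Band 3: 2280 × 0.938 = 2139
Band 4: 2240 × 0.943 = 2112
Band 5: 2370 × 0.918 = 2176
Band 6: 1800 × 0.912 = 1642
Band 7: 1120 × 0.92 = 1030
Population now: 0–9=2199, 10–19=1100, 20–29=2139, 30–39=2112, 40–49=2176, 50–59=1642, 60–69=1030
Period 2.
Births: 2139 × 0.071 = 152  |  2112 × 0.479 = 1012  |  2176 × 0.503 = 1095 — total 2259
Band 2: 2199 × 0.948 = 2085
Band 3: 1100 × 0.938 = 1032
Band 4: 2139 × 0.943 = 2017
Band 5: 2112 × 0.918 = 1939
Band 6: 2176 × 0.912 = 1985
Band 7: 1642 × 0.92 = 1511
Population now: 0–9=2259, 10–19=2085, 20–29=1032, 30–39=2017, 40–49=1939, 50–59=1985, 60–69=1511
Total after period 2: 2259 + 2085 + 1032 + 2017 + 1939 + 1985 + 1511 = 12828

12828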